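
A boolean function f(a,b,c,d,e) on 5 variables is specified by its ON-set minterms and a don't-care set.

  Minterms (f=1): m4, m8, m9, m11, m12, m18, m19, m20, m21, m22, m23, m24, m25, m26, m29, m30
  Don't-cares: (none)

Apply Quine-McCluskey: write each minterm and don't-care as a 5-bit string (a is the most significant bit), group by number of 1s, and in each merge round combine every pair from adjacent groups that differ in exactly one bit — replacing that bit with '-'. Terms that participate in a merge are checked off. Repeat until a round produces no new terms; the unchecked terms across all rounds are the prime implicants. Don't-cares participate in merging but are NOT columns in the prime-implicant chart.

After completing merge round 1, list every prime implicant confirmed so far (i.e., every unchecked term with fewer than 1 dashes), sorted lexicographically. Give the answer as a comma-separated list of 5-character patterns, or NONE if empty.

NONE

size-2^0 implicants → 00100(✓)  01000(✓)  01001(✓)  01011(✓)  01100(✓)  10010(✓)  10011(✓)  10100(✓)  10101(✓)  10110(✓)  10111(✓)  11000(✓)  11001(✓)  11010(✓)  11101(✓)  11110(✓)
size-2^1 implicants → -0100  -1000(✓)  -1001(✓)  0-100  01-00  010-1  0100-(✓)  1-010(✓)  1-101  1-110(✓)  10-10(✓)  10-11(✓)  1001-(✓)  101-0(✓)  101-1(✓)  1010-(✓)  1011-(✓)  11-01  11-10(✓)  110-0  1100-(✓)
size-2^2 implicants → -100-  1--10  10-1-  101--
Unchecked terms (primes): -0100, -100-, 0-100, 01-00, 010-1, 1--10, 1-101, 10-1-, 101--, 11-01, 110-0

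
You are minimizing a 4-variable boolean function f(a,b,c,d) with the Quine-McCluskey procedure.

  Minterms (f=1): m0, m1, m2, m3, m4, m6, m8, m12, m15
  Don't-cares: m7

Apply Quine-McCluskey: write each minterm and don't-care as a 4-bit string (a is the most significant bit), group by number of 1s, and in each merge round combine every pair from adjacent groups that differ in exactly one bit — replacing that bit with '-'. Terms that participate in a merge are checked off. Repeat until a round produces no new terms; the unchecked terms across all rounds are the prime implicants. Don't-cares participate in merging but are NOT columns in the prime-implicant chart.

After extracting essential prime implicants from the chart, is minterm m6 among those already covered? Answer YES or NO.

NO

size-2^0 implicants → 0000(✓)  0001(✓)  0010(✓)  0011(✓)  0100(✓)  0110(✓)  0111(✓)  1000(✓)  1100(✓)  1111(✓)
size-2^1 implicants → -000(✓)  -100(✓)  -111  0-00(✓)  0-10(✓)  0-11(✓)  00-0(✓)  00-1(✓)  000-(✓)  001-(✓)  01-0(✓)  011-(✓)  1-00(✓)
size-2^2 implicants → --00  0--0  0-1-  00--
Unchecked terms (primes): --00, -111, 0--0, 0-1-, 00--
Minterm coverage:
  m0 ⊆ --00,0--0,00--
  m1 ⊆ 00-- [E]
  m2 ⊆ 0--0,0-1-,00--
  m3 ⊆ 0-1-,00--
  m4 ⊆ --00,0--0
  m6 ⊆ 0--0,0-1-
  m8 ⊆ --00 [E]
  m12 ⊆ --00 [E]
  m15 ⊆ -111 [E]
E = {--00, -111, 00--}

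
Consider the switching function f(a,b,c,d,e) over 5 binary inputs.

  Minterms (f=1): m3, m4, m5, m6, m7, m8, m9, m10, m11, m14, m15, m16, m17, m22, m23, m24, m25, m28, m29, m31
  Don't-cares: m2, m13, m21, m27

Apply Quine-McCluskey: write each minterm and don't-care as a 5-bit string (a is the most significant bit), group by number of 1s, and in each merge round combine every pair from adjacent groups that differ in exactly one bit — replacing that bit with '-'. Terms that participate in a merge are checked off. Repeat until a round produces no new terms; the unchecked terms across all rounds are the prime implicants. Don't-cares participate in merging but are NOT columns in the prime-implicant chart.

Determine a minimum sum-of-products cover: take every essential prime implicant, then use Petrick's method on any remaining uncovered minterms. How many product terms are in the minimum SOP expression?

Round 0: 00010✓ 00011✓ 00100✓ 00101✓ 00110✓ 00111✓ 01000✓ 01001✓ 01010✓ 01011✓ 01101✓ 01110✓ 01111✓ 10000✓ 10001✓ 10101✓ 10110✓ 10111✓ 11000✓ 11001✓ 11011✓ 11100✓ 11101✓ 11111✓
Round 1: -0101✓ -0110✓ -0111✓ -1000✓ -1001✓ -1011✓ -1101✓ -1111✓ 0-010✓ 0-011✓ 0-101✓ 0-110✓ 0-111✓ 00-10✓ 00-11✓ 0001-✓ 001-0✓ 001-1✓ 0010-✓ 0011-✓ 01-01✓ 01-10✓ 01-11✓ 010-0✓ 010-1✓ 0100-✓ 0101-✓ 011-1✓ 0111-✓ 1-000✓ 1-001✓ 1-101✓ 1-111✓ 10-01✓ 1000-✓ 101-1✓ 1011-✓ 11-00✓ 11-01✓ 11-11✓ 110-1✓ 1100-✓ 111-1✓ 1110-✓
Round 2: --101✓ --111✓ -01-1✓ -011- -1-01✓ -1-11✓ -10-1✓ -100- -11-1✓ 0--10✓ 0--11✓ 0-01-✓ 0-1-1✓ 0-11-✓ 00-1-✓ 001-- 01--1✓ 01-1-✓ 010-- 1--01 1-00- 1-1-1✓ 11--1✓ 11-0-
Round 3: --1-1 -1--1 0--1-
PIs = {--1-1, -011-, -1--1, -100-, 0--1-, 001--, 010--, 1--01, 1-00-, 11-0-}
Coverage chart:
  m3: 0--1- ←essential
  m4: 001-- ←essential
  m5: --1-1,001--
  m6: -011-,0--1-,001--
  m7: --1-1,-011-,0--1-,001--
  m8: -100-,010--
  m9: -1--1,-100-,010--
  m10: 0--1-,010--
  m11: -1--1,0--1-,010--
  m14: 0--1- ←essential
  m15: --1-1,-1--1,0--1-
  m16: 1-00- ←essential
  m17: 1--01,1-00-
  m22: -011- ←essential
  m23: --1-1,-011-
  m24: -100-,1-00-,11-0-
  m25: -1--1,-100-,1--01,1-00-,11-0-
  m28: 11-0- ←essential
  m29: --1-1,-1--1,1--01,11-0-
  m31: --1-1,-1--1
Essential: -011-, 0--1-, 001--, 1-00-, 11-0-
Petrick residual → --1-1, -100-
Min cover (7 terms): ce + b'cd + bc'd' + a'd + a'b'c + ac'd' + abd'

7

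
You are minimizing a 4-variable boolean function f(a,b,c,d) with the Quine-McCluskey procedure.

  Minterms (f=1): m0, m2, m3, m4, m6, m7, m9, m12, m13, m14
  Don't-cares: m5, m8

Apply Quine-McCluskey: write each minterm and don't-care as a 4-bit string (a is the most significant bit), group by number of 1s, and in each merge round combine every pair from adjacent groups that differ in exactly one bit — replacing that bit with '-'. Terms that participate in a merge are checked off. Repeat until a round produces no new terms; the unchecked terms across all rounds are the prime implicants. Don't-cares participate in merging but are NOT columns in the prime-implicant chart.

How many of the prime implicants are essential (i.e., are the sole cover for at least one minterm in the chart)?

3

[col 0] 0000*, 0010*, 0011*, 0100*, 0101*, 0110*, 0111*, 1000*, 1001*, 1100*, 1101*, 1110*
[col 1] -000*, -100*, -101*, -110*, 0-00*, 0-10*, 0-11*, 00-0*, 001-*, 01-0*, 01-1*, 010-*, 011-*, 1-00*, 1-01*, 100-*, 11-0*, 110-*
[col 2] --00, -1-0, -10-, 0--0, 0-1-, 01--, 1-0-
Prime implicants: --00, -1-0, -10-, 0--0, 0-1-, 01--, 1-0-
PI chart (minterm → PIs covering it):
  0 | --00,0--0
  2 | 0--0,0-1-
  3 | 0-1-  (sole → essential)
  4 | --00,-1-0,-10-,0--0,01--
  6 | -1-0,0--0,0-1-,01--
  7 | 0-1-,01--
  9 | 1-0-  (sole → essential)
  12 | --00,-1-0,-10-,1-0-
  13 | -10-,1-0-
  14 | -1-0  (sole → essential)
Essential prime implicants: -1-0, 0-1-, 1-0-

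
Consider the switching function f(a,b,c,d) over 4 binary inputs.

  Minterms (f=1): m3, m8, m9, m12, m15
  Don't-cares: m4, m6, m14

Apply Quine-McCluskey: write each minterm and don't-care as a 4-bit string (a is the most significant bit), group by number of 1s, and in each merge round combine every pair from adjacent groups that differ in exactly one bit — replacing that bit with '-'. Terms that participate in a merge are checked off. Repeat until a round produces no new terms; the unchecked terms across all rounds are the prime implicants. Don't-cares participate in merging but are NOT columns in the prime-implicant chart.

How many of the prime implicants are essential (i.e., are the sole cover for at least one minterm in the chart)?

Round 0: 0011 0100✓ 0110✓ 1000✓ 1001✓ 1100✓ 1110✓ 1111✓
Round 1: -100✓ -110✓ 01-0✓ 1-00 100- 11-0✓ 111-
Round 2: -1-0
PIs = {-1-0, 0011, 1-00, 100-, 111-}
Coverage chart:
  m3: 0011 ←essential
  m8: 1-00,100-
  m9: 100- ←essential
  m12: -1-0,1-00
  m15: 111- ←essential
Essential: 0011, 100-, 111-

3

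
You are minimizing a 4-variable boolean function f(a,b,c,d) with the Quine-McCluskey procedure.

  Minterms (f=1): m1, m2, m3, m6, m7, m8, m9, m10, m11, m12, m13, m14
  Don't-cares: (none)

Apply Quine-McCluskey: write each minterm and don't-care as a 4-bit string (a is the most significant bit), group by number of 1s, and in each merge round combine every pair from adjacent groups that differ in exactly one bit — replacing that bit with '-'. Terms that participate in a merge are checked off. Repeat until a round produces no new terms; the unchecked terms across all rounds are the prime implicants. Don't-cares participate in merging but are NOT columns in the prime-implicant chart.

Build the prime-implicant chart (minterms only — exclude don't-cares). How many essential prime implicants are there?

size-2^0 implicants → 0001(✓)  0010(✓)  0011(✓)  0110(✓)  0111(✓)  1000(✓)  1001(✓)  1010(✓)  1011(✓)  1100(✓)  1101(✓)  1110(✓)
size-2^1 implicants → -001(✓)  -010(✓)  -011(✓)  -110(✓)  0-10(✓)  0-11(✓)  00-1(✓)  001-(✓)  011-(✓)  1-00(✓)  1-01(✓)  1-10(✓)  10-0(✓)  10-1(✓)  100-(✓)  101-(✓)  11-0(✓)  110-(✓)
size-2^2 implicants → --10  -0-1  -01-  0-1-  1--0  1-0-  10--
Unchecked terms (primes): --10, -0-1, -01-, 0-1-, 1--0, 1-0-, 10--
Minterm coverage:
  m1 ⊆ -0-1 [E]
  m2 ⊆ --10,-01-,0-1-
  m3 ⊆ -0-1,-01-,0-1-
  m6 ⊆ --10,0-1-
  m7 ⊆ 0-1- [E]
  m8 ⊆ 1--0,1-0-,10--
  m9 ⊆ -0-1,1-0-,10--
  m10 ⊆ --10,-01-,1--0,10--
  m11 ⊆ -0-1,-01-,10--
  m12 ⊆ 1--0,1-0-
  m13 ⊆ 1-0- [E]
  m14 ⊆ --10,1--0
E = {-0-1, 0-1-, 1-0-}

3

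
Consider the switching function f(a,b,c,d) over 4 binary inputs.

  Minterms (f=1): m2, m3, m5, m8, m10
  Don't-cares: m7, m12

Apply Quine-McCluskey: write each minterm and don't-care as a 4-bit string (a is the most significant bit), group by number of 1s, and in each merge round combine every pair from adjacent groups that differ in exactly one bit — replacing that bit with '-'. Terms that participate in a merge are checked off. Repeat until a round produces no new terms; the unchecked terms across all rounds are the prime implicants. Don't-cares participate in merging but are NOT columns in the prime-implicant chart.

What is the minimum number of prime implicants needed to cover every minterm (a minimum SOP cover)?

[col 0] 0010*, 0011*, 0101*, 0111*, 1000*, 1010*, 1100*
[col 1] -010, 0-11, 001-, 01-1, 1-00, 10-0
Prime implicants: -010, 0-11, 001-, 01-1, 1-00, 10-0
PI chart (minterm → PIs covering it):
  2 | -010,001-
  3 | 0-11,001-
  5 | 01-1  (sole → essential)
  8 | 1-00,10-0
  10 | -010,10-0
Essential prime implicants: 01-1
Petrick residual → 001-, 10-0
Minimum SOP uses 3 PIs: a'b'c + a'bd + ab'd'

3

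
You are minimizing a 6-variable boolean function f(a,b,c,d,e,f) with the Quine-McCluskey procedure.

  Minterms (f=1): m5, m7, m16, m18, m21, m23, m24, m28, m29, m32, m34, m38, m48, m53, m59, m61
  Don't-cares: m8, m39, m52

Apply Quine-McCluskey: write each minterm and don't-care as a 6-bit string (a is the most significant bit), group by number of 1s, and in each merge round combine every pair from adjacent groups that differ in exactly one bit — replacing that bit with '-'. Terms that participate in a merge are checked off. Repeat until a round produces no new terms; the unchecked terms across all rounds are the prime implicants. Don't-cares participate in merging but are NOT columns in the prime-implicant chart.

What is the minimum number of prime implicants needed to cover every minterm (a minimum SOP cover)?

[col 0] 000101*, 000111*, 001000*, 010000*, 010010*, 010101*, 010111*, 011000*, 011100*, 011101*, 100000*, 100010*, 100110*, 100111*, 110000*, 110100*, 110101*, 111011, 111101*
[col 1] -00111, -10000, -10101*, -11101*, 0-0101*, 0-0111*, 0-1000, 0001-1*, 01-000, 01-101*, 0100-0, 0101-1*, 011-00, 01110-, 1-0000, 100-10, 1000-0, 10011-, 11-101*, 110-00, 11010-
[col 2] -1-101, 0-01-1
Prime implicants: -00111, -1-101, -10000, 0-01-1, 0-1000, 01-000, 0100-0, 011-00, 01110-, 1-0000, 100-10, 1000-0, 10011-, 110-00, 11010-, 111011
PI chart (minterm → PIs covering it):
  5 | 0-01-1  (sole → essential)
  7 | -00111,0-01-1
  16 | -10000,01-000,0100-0
  18 | 0100-0  (sole → essential)
  21 | -1-101,0-01-1
  23 | 0-01-1  (sole → essential)
  24 | 0-1000,01-000,011-00
  28 | 011-00,01110-
  29 | -1-101,01110-
  32 | 1-0000,1000-0
  34 | 100-10,1000-0
  38 | 100-10,10011-
  48 | -10000,1-0000,110-00
  53 | -1-101,11010-
  59 | 111011  (sole → essential)
  61 | -1-101  (sole → essential)
Essential prime implicants: -1-101, 0-01-1, 0100-0, 111011
Petrick residual → 011-00, 1-0000, 100-10
Minimum SOP uses 7 PIs: bde'f + a'c'df + a'bc'd'f' + a'bce'f' + ac'd'e'f' + ab'c'ef' + abcd'ef

7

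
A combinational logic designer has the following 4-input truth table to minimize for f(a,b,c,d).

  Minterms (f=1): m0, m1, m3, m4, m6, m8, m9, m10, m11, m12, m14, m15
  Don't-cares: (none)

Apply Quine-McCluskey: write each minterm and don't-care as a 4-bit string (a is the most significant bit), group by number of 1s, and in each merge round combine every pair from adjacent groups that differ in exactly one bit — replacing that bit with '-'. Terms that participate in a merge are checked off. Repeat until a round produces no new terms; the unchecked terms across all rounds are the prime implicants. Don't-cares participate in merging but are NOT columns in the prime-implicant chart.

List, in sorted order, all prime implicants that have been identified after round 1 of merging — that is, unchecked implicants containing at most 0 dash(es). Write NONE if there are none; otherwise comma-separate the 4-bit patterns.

size-2^0 implicants → 0000(✓)  0001(✓)  0011(✓)  0100(✓)  0110(✓)  1000(✓)  1001(✓)  1010(✓)  1011(✓)  1100(✓)  1110(✓)  1111(✓)
size-2^1 implicants → -000(✓)  -001(✓)  -011(✓)  -100(✓)  -110(✓)  0-00(✓)  00-1(✓)  000-(✓)  01-0(✓)  1-00(✓)  1-10(✓)  1-11(✓)  10-0(✓)  10-1(✓)  100-(✓)  101-(✓)  11-0(✓)  111-(✓)
size-2^2 implicants → --00  -0-1  -00-  -1-0  1--0  1-1-  10--
Unchecked terms (primes): --00, -0-1, -00-, -1-0, 1--0, 1-1-, 10--

NONE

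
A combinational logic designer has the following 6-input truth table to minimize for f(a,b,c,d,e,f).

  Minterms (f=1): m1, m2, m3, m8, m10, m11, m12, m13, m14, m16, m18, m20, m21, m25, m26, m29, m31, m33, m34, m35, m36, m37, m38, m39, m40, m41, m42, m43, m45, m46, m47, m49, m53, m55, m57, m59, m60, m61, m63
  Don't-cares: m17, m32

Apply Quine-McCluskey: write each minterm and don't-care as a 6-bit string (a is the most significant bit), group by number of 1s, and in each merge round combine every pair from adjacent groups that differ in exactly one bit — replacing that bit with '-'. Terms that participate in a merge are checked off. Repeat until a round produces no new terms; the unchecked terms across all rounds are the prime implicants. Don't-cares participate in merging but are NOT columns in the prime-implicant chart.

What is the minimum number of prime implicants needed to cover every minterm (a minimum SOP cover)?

13

size-2^0 implicants → 000001(✓)  000010(✓)  000011(✓)  001000(✓)  001010(✓)  001011(✓)  001100(✓)  001101(✓)  001110(✓)  010000(✓)  010001(✓)  010010(✓)  010100(✓)  010101(✓)  011001(✓)  011010(✓)  011101(✓)  011111(✓)  100000(✓)  100001(✓)  100010(✓)  100011(✓)  100100(✓)  100101(✓)  100110(✓)  100111(✓)  101000(✓)  101001(✓)  101010(✓)  101011(✓)  101101(✓)  101110(✓)  101111(✓)  110001(✓)  110101(✓)  110111(✓)  111001(✓)  111011(✓)  111100(✓)  111101(✓)  111111(✓)
size-2^1 implicants → -00001(✓)  -00010(✓)  -00011(✓)  -01000(✓)  -01010(✓)  -01011(✓)  -01101(✓)  -01110(✓)  -10001(✓)  -10101(✓)  -11001(✓)  -11101(✓)  -11111(✓)  0-0001(✓)  0-0010(✓)  0-1010(✓)  0-1101(✓)  00-010(✓)  00-011(✓)  0000-1(✓)  00001-(✓)  001-00(✓)  001-10(✓)  0010-0(✓)  00101-(✓)  0011-0(✓)  00110-  01-001(✓)  01-010(✓)  01-101(✓)  010-00(✓)  010-01(✓)  0100-0  01000-(✓)  01010-(✓)  011-01(✓)  0111-1(✓)  1-0001(✓)  1-0101(✓)  1-0111(✓)  1-1001(✓)  1-1011(✓)  1-1101(✓)  1-1111(✓)  10-000(✓)  10-001(✓)  10-010(✓)  10-011(✓)  10-101(✓)  10-110(✓)  10-111(✓)  100-00(✓)  100-01(✓)  100-10(✓)  100-11(✓)  1000-0(✓)  1000-1(✓)  10000-(✓)  10001-(✓)  1001-0(✓)  1001-1(✓)  10010-(✓)  10011-(✓)  101-01(✓)  101-10(✓)  101-11(✓)  1010-0(✓)  1010-1(✓)  10100-(✓)  10101-(✓)  1011-1(✓)  10111-(✓)  11-001(✓)  11-101(✓)  11-111(✓)  110-01(✓)  1101-1(✓)  111-01(✓)  111-11(✓)  1110-1(✓)  1111-1(✓)  11110-
size-2^2 implicants → --0001  --1101  -0-010(✓)  -0-011(✓)  -000-1  -0001-(✓)  -01-10  -010-0  -0101-(✓)  -1-001(✓)  -1-101(✓)  -10-01(✓)  -11-01(✓)  -111-1  0--010  00-01-(✓)  001--0  01--01(✓)  010-0-  1--001(✓)  1--101(✓)  1--111(✓)  1-0-01(✓)  1-01-1(✓)  1-1-01(✓)  1-1-11(✓)  1-10-1(✓)  1-11-1(✓)  10--01(✓)  10--10(✓)  10--11(✓)  10-0-0(✓)  10-0-1(✓)  10-00-(✓)  10-01-(✓)  10-1-1(✓)  10-11-(✓)  100--0(✓)  100--1(✓)  100-0-(✓)  100-1-(✓)  1000--(✓)  1001--(✓)  101--1(✓)  101-1-(✓)  1010--(✓)  11--01(✓)  11-1-1(✓)  111--1(✓)
size-2^3 implicants → -0-01-  -1--01  1---01  1--1-1  1-1--1  10---1  10--1-  10-0--  100---
Unchecked terms (primes): --0001, --1101, -0-01-, -000-1, -01-10, -010-0, -1--01, -111-1, 0--010, 001--0, 00110-, 010-0-, 0100-0, 1---01, 1--1-1, 1-1--1, 10---1, 10--1-, 10-0--, 100---, 11110-
Minterm coverage:
  m1 ⊆ --0001,-000-1
  m2 ⊆ -0-01-,0--010
  m3 ⊆ -0-01-,-000-1
  m8 ⊆ -010-0,001--0
  m10 ⊆ -0-01-,-01-10,-010-0,0--010,001--0
  m11 ⊆ -0-01- [E]
  m12 ⊆ 001--0,00110-
  m13 ⊆ --1101,00110-
  m14 ⊆ -01-10,001--0
  m16 ⊆ 010-0-,0100-0
  m18 ⊆ 0--010,0100-0
  m20 ⊆ 010-0- [E]
  m21 ⊆ -1--01,010-0-
  m25 ⊆ -1--01 [E]
  m26 ⊆ 0--010 [E]
  m29 ⊆ --1101,-1--01,-111-1
  m31 ⊆ -111-1 [E]
  m33 ⊆ --0001,-000-1,1---01,10---1,10-0--,100---
  m34 ⊆ -0-01-,10--1-,10-0--,100---
  m35 ⊆ -0-01-,-000-1,10---1,10--1-,10-0--,100---
  m36 ⊆ 100--- [E]
  m37 ⊆ 1---01,1--1-1,10---1,100---
  m38 ⊆ 10--1-,100---
  m39 ⊆ 1--1-1,10---1,10--1-,100---
  m40 ⊆ -010-0,10-0--
  m41 ⊆ 1---01,1-1--1,10---1,10-0--
  m42 ⊆ -0-01-,-01-10,-010-0,10--1-,10-0--
  m43 ⊆ -0-01-,1-1--1,10---1,10--1-,10-0--
  m45 ⊆ --1101,1---01,1--1-1,1-1--1,10---1
  m46 ⊆ -01-10,10--1-
  m47 ⊆ 1--1-1,1-1--1,10---1,10--1-
  m49 ⊆ --0001,-1--01,1---01
  m53 ⊆ -1--01,1---01,1--1-1
  m55 ⊆ 1--1-1 [E]
  m57 ⊆ -1--01,1---01,1-1--1
  m59 ⊆ 1-1--1 [E]
  m60 ⊆ 11110- [E]
  m61 ⊆ --1101,-1--01,-111-1,1---01,1--1-1,1-1--1,11110-
  m63 ⊆ -111-1,1--1-1,1-1--1
E = {-0-01-, -1--01, -111-1, 0--010, 010-0-, 1--1-1, 1-1--1, 100---, 11110-}
Petrick residual → --0001, -01-10, -010-0, 00110-
Cover = c'd'e'f + b'd'e + b'cef' + b'cd'f' + be'f + bcdf + a'd'ef' + a'b'cde' + a'bc'e' + adf + acf + ab'c' + abcde'  |cover|=13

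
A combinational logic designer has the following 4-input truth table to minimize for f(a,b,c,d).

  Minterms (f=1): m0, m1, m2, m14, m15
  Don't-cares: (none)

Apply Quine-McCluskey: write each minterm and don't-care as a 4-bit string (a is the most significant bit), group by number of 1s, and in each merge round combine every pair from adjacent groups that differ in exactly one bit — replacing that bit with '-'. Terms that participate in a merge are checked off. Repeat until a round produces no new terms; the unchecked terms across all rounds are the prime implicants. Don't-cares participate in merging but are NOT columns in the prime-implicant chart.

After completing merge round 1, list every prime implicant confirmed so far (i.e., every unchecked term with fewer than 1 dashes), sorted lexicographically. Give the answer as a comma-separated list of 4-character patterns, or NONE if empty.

NONE

[col 0] 0000*, 0001*, 0010*, 1110*, 1111*
[col 1] 00-0, 000-, 111-
Prime implicants: 00-0, 000-, 111-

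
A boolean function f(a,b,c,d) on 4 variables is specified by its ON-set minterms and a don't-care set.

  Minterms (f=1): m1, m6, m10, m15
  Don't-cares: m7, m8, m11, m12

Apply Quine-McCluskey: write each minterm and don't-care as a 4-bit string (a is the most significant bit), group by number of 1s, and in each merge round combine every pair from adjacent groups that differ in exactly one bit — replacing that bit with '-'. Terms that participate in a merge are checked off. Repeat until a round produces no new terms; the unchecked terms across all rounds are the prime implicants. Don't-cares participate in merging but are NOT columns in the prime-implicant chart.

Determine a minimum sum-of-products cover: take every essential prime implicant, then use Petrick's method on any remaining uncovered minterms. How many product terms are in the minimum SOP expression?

4

Round 0: 0001 0110✓ 0111✓ 1000✓ 1010✓ 1011✓ 1100✓ 1111✓
Round 1: -111 011- 1-00 1-11 10-0 101-
PIs = {-111, 0001, 011-, 1-00, 1-11, 10-0, 101-}
Coverage chart:
  m1: 0001 ←essential
  m6: 011- ←essential
  m10: 10-0,101-
  m15: -111,1-11
Essential: 0001, 011-
Petrick residual → -111, 10-0
Min cover (4 terms): bcd + a'b'c'd + a'bc + ab'd'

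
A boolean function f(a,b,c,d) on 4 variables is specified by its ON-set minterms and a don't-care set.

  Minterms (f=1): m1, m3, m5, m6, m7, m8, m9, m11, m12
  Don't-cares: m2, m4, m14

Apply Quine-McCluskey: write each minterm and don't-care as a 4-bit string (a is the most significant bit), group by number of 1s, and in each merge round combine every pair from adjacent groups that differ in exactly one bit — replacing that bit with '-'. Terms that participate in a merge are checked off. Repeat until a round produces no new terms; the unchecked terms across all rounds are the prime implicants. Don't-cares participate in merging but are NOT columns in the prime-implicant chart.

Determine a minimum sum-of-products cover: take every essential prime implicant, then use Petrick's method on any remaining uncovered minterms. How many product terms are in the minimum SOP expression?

[col 0] 0001*, 0010*, 0011*, 0100*, 0101*, 0110*, 0111*, 1000*, 1001*, 1011*, 1100*, 1110*
[col 1] -001*, -011*, -100*, -110*, 0-01*, 0-10*, 0-11*, 00-1*, 001-*, 01-0*, 01-1*, 010-*, 011-*, 1-00, 10-1*, 100-, 11-0*
[col 2] -0-1, -1-0, 0--1, 0-1-, 01--
Prime implicants: -0-1, -1-0, 0--1, 0-1-, 01--, 1-00, 100-
PI chart (minterm → PIs covering it):
  1 | -0-1,0--1
  3 | -0-1,0--1,0-1-
  5 | 0--1,01--
  6 | -1-0,0-1-,01--
  7 | 0--1,0-1-,01--
  8 | 1-00,100-
  9 | -0-1,100-
  11 | -0-1  (sole → essential)
  12 | -1-0,1-00
Essential prime implicants: -0-1
Petrick residual → 01--, 1-00
Minimum SOP uses 3 PIs: b'd + a'b + ac'd'

3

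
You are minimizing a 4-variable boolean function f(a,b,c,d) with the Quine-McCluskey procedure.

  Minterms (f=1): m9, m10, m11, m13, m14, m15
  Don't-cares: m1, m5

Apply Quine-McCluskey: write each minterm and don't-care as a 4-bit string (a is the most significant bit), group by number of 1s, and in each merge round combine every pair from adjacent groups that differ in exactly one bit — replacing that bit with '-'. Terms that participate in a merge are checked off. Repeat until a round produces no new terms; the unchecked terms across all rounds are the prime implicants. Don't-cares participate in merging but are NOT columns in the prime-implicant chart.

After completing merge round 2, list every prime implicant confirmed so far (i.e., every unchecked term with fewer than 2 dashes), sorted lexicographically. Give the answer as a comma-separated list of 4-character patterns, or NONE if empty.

NONE

[col 0] 0001*, 0101*, 1001*, 1010*, 1011*, 1101*, 1110*, 1111*
[col 1] -001*, -101*, 0-01*, 1-01*, 1-10*, 1-11*, 10-1*, 101-*, 11-1*, 111-*
[col 2] --01, 1--1, 1-1-
Prime implicants: --01, 1--1, 1-1-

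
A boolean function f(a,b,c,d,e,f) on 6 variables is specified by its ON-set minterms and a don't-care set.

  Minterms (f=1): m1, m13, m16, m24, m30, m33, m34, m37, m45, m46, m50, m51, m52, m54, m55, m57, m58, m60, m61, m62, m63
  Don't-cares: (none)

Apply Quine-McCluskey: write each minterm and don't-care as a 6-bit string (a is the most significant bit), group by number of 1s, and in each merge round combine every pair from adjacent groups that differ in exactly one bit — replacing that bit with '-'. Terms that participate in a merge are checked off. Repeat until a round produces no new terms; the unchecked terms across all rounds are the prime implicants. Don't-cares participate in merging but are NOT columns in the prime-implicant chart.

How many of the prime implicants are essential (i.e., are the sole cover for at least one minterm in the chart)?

10

Round 0: 000001✓ 001101✓ 010000✓ 011000✓ 011110✓ 100001✓ 100010✓ 100101✓ 101101✓ 101110✓ 110010✓ 110011✓ 110100✓ 110110✓ 110111✓ 111001✓ 111010✓ 111100✓ 111101✓ 111110✓ 111111✓
Round 1: -00001 -01101 -11110 01-000 1-0010 1-1101 1-1110 10-101 100-01 11-010✓ 11-100✓ 11-110✓ 11-111✓ 110-10✓ 110-11✓ 11001-✓ 1101-0✓ 11011-✓ 111-01 111-10✓ 1111-0✓ 1111-1✓ 11110-✓ 11111-✓
Round 2: 11--10 11-1-0 11-11- 110-1- 1111--
PIs = {-00001, -01101, -11110, 01-000, 1-0010, 1-1101, 1-1110, 10-101, 100-01, 11--10, 11-1-0, 11-11-, 110-1-, 111-01, 1111--}
Coverage chart:
  m1: -00001 ←essential
  m13: -01101 ←essential
  m16: 01-000 ←essential
  m24: 01-000 ←essential
  m30: -11110 ←essential
  m33: -00001,100-01
  m34: 1-0010 ←essential
  m37: 10-101,100-01
  m45: -01101,1-1101,10-101
  m46: 1-1110 ←essential
  m50: 1-0010,11--10,110-1-
  m51: 110-1- ←essential
  m52: 11-1-0 ←essential
  m54: 11--10,11-1-0,11-11-,110-1-
  m55: 11-11-,110-1-
  m57: 111-01 ←essential
  m58: 11--10 ←essential
  m60: 11-1-0,1111--
  m61: 1-1101,111-01,1111--
  m62: -11110,1-1110,11--10,11-1-0,11-11-,1111--
  m63: 11-11-,1111--
Essential: -00001, -01101, -11110, 01-000, 1-0010, 1-1110, 11--10, 11-1-0, 110-1-, 111-01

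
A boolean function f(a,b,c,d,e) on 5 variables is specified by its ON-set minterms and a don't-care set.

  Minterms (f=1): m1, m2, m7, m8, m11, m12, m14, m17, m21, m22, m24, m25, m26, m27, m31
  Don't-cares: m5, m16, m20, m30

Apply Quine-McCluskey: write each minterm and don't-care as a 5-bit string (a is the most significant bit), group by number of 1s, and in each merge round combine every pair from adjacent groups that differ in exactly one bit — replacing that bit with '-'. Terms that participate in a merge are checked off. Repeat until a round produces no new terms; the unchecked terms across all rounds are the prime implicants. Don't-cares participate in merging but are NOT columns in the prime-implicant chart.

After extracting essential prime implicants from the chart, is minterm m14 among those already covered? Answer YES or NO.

NO

size-2^0 implicants → 00001(✓)  00010  00101(✓)  00111(✓)  01000(✓)  01011(✓)  01100(✓)  01110(✓)  10000(✓)  10001(✓)  10100(✓)  10101(✓)  10110(✓)  11000(✓)  11001(✓)  11010(✓)  11011(✓)  11110(✓)  11111(✓)
size-2^1 implicants → -0001(✓)  -0101(✓)  -1000  -1011  -1110  00-01(✓)  001-1  01-00  011-0  1-000(✓)  1-001(✓)  1-110  10-00(✓)  10-01(✓)  1000-(✓)  101-0  1010-(✓)  11-10(✓)  11-11(✓)  110-0(✓)  110-1(✓)  1100-(✓)  1101-(✓)  1111-(✓)
size-2^2 implicants → -0-01  1-00-  10-0-  11-1-  110--
Unchecked terms (primes): -0-01, -1000, -1011, -1110, 00010, 001-1, 01-00, 011-0, 1-00-, 1-110, 10-0-, 101-0, 11-1-, 110--
Minterm coverage:
  m1 ⊆ -0-01 [E]
  m2 ⊆ 00010 [E]
  m7 ⊆ 001-1 [E]
  m8 ⊆ -1000,01-00
  m11 ⊆ -1011 [E]
  m12 ⊆ 01-00,011-0
  m14 ⊆ -1110,011-0
  m17 ⊆ -0-01,1-00-,10-0-
  m21 ⊆ -0-01,10-0-
  m22 ⊆ 1-110,101-0
  m24 ⊆ -1000,1-00-,110--
  m25 ⊆ 1-00-,110--
  m26 ⊆ 11-1-,110--
  m27 ⊆ -1011,11-1-,110--
  m31 ⊆ 11-1- [E]
E = {-0-01, -1011, 00010, 001-1, 11-1-}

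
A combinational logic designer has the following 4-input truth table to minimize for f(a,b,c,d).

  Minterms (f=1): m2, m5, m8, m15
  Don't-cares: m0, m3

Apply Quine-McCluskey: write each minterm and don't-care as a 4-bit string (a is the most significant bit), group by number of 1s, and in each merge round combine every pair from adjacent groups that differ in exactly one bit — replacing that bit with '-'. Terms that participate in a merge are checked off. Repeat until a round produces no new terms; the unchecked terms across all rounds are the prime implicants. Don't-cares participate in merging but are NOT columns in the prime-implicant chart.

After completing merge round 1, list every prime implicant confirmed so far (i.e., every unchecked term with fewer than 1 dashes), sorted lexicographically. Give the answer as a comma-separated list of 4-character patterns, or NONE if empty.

[col 0] 0000*, 0010*, 0011*, 0101, 1000*, 1111
[col 1] -000, 00-0, 001-
Prime implicants: -000, 00-0, 001-, 0101, 1111

0101, 1111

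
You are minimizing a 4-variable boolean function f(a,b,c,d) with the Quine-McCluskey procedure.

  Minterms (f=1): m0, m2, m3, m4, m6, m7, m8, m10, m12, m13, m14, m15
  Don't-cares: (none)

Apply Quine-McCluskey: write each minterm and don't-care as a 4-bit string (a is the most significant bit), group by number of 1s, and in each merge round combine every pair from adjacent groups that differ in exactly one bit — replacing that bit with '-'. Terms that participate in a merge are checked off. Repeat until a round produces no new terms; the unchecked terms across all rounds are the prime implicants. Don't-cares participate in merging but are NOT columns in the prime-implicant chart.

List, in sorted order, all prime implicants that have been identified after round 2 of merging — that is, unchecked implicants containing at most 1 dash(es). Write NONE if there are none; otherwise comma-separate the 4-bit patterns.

Round 0: 0000✓ 0010✓ 0011✓ 0100✓ 0110✓ 0111✓ 1000✓ 1010✓ 1100✓ 1101✓ 1110✓ 1111✓
Round 1: -000✓ -010✓ -100✓ -110✓ -111✓ 0-00✓ 0-10✓ 0-11✓ 00-0✓ 001-✓ 01-0✓ 011-✓ 1-00✓ 1-10✓ 10-0✓ 11-0✓ 11-1✓ 110-✓ 111-✓
Round 2: --00✓ --10✓ -0-0✓ -1-0✓ -11- 0--0✓ 0-1- 1--0✓ 11--
Round 3: ---0
PIs = {---0, -11-, 0-1-, 11--}

NONE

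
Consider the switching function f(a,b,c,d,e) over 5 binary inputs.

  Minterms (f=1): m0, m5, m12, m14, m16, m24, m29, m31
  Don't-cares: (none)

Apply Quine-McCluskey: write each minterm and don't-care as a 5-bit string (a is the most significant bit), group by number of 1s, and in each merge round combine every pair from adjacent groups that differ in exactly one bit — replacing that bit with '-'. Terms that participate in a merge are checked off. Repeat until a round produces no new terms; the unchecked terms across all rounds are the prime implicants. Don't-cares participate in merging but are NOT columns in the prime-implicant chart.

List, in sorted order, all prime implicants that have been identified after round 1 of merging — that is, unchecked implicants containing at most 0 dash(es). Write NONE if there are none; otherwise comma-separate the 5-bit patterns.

Round 0: 00000✓ 00101 01100✓ 01110✓ 10000✓ 11000✓ 11101✓ 11111✓
Round 1: -0000 011-0 1-000 111-1
PIs = {-0000, 00101, 011-0, 1-000, 111-1}

00101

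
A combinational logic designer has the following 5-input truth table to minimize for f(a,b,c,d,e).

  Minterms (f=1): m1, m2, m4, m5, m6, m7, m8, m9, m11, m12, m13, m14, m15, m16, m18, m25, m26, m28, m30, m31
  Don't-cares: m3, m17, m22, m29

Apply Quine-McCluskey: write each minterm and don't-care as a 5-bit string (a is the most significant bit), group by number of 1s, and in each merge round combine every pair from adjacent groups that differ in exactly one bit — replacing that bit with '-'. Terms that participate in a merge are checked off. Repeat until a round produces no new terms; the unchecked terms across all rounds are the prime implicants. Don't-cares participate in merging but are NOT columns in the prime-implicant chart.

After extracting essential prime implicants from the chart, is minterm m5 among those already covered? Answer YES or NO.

Round 0: 00001✓ 00010✓ 00011✓ 00100✓ 00101✓ 00110✓ 00111✓ 01000✓ 01001✓ 01011✓ 01100✓ 01101✓ 01110✓ 01111✓ 10000✓ 10001✓ 10010✓ 10110✓ 11001✓ 11010✓ 11100✓ 11101✓ 11110✓ 11111✓
Round 1: -0001✓ -0010✓ -0110✓ -1001✓ -1100✓ -1101✓ -1110✓ -1111✓ 0-001✓ 0-011✓ 0-100✓ 0-101✓ 0-110✓ 0-111✓ 00-01✓ 00-10✓ 00-11✓ 000-1✓ 0001-✓ 001-0✓ 001-1✓ 0010-✓ 0011-✓ 01-00✓ 01-01✓ 01-11✓ 010-1✓ 0100-✓ 011-0✓ 011-1✓ 0110-✓ 0111-✓ 1-001✓ 1-010✓ 1-110✓ 10-10✓ 100-0 1000- 11-01✓ 11-10✓ 111-0✓ 111-1✓ 1110-✓ 1111-✓
Round 2: --001 --110 -0-10 -1-01 -11-0✓ -11-1✓ -110-✓ -111-✓ 0--01✓ 0--11✓ 0-0-1✓ 0-1-0✓ 0-1-1✓ 0-10-✓ 0-11-✓ 00--1✓ 00-1- 001--✓ 01--1✓ 01-0- 011--✓ 1--10 111--✓
Round 3: -11-- 0---1 0-1--
PIs = {--001, --110, -0-10, -1-01, -11--, 0---1, 0-1--, 00-1-, 01-0-, 1--10, 100-0, 1000-}
Coverage chart:
  m1: --001,0---1
  m2: -0-10,00-1-
  m4: 0-1-- ←essential
  m5: 0---1,0-1--
  m6: --110,-0-10,0-1--,00-1-
  m7: 0---1,0-1--,00-1-
  m8: 01-0- ←essential
  m9: --001,-1-01,0---1,01-0-
  m11: 0---1 ←essential
  m12: -11--,0-1--,01-0-
  m13: -1-01,-11--,0---1,0-1--,01-0-
  m14: --110,-11--,0-1--
  m15: -11--,0---1,0-1--
  m16: 100-0,1000-
  m18: -0-10,1--10,100-0
  m25: --001,-1-01
  m26: 1--10 ←essential
  m28: -11-- ←essential
  m30: --110,-11--,1--10
  m31: -11-- ←essential
Essential: -11--, 0---1, 0-1--, 01-0-, 1--10

YES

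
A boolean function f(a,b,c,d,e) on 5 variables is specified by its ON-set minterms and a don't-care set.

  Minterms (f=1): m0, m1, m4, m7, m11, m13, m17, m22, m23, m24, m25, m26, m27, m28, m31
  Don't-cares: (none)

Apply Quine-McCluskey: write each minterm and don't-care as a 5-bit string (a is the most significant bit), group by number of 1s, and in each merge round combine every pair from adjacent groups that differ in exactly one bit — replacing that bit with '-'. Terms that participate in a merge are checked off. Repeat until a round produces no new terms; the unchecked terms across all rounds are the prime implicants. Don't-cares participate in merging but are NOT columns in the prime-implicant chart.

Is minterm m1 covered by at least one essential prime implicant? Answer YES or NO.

size-2^0 implicants → 00000(✓)  00001(✓)  00100(✓)  00111(✓)  01011(✓)  01101  10001(✓)  10110(✓)  10111(✓)  11000(✓)  11001(✓)  11010(✓)  11011(✓)  11100(✓)  11111(✓)
size-2^1 implicants → -0001  -0111  -1011  00-00  0000-  1-001  1-111  1011-  11-00  11-11  110-0(✓)  110-1(✓)  1100-(✓)  1101-(✓)
size-2^2 implicants → 110--
Unchecked terms (primes): -0001, -0111, -1011, 00-00, 0000-, 01101, 1-001, 1-111, 1011-, 11-00, 11-11, 110--
Minterm coverage:
  m0 ⊆ 00-00,0000-
  m1 ⊆ -0001,0000-
  m4 ⊆ 00-00 [E]
  m7 ⊆ -0111 [E]
  m11 ⊆ -1011 [E]
  m13 ⊆ 01101 [E]
  m17 ⊆ -0001,1-001
  m22 ⊆ 1011- [E]
  m23 ⊆ -0111,1-111,1011-
  m24 ⊆ 11-00,110--
  m25 ⊆ 1-001,110--
  m26 ⊆ 110-- [E]
  m27 ⊆ -1011,11-11,110--
  m28 ⊆ 11-00 [E]
  m31 ⊆ 1-111,11-11
E = {-0111, -1011, 00-00, 01101, 1011-, 11-00, 110--}

NO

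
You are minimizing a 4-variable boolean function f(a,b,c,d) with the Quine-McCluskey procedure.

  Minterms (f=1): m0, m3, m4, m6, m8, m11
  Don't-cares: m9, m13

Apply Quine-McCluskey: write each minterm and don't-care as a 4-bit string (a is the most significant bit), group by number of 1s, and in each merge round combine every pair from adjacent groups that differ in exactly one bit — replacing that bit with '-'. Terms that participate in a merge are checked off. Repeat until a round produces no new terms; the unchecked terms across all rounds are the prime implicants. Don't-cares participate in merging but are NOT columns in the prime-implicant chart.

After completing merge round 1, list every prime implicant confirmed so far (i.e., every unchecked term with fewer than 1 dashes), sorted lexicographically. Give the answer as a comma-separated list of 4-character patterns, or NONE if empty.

NONE

[col 0] 0000*, 0011*, 0100*, 0110*, 1000*, 1001*, 1011*, 1101*
[col 1] -000, -011, 0-00, 01-0, 1-01, 10-1, 100-
Prime implicants: -000, -011, 0-00, 01-0, 1-01, 10-1, 100-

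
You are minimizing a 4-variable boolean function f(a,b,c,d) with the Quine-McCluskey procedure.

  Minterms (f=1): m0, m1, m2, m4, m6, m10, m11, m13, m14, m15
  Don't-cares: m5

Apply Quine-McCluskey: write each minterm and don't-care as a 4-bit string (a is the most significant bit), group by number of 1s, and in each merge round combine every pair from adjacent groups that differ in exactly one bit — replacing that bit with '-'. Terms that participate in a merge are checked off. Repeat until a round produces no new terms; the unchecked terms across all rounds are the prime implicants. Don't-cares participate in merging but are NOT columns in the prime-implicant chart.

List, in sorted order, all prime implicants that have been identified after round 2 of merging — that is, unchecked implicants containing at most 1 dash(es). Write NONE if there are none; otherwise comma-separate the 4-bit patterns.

-101, 11-1

[col 0] 0000*, 0001*, 0010*, 0100*, 0101*, 0110*, 1010*, 1011*, 1101*, 1110*, 1111*
[col 1] -010*, -101, -110*, 0-00*, 0-01*, 0-10*, 00-0*, 000-*, 01-0*, 010-*, 1-10*, 1-11*, 101-*, 11-1, 111-*
[col 2] --10, 0--0, 0-0-, 1-1-
Prime implicants: --10, -101, 0--0, 0-0-, 1-1-, 11-1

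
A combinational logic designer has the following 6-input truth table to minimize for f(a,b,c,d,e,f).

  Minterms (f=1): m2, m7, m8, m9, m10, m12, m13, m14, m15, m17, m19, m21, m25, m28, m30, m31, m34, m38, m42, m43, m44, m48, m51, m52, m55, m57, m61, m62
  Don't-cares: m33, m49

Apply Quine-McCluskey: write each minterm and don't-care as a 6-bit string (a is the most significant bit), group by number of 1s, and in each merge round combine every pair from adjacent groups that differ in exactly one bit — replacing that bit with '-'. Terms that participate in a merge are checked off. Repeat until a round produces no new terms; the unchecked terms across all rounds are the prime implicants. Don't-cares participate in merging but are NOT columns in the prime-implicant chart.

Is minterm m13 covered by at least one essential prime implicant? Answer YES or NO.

[col 0] 000010*, 000111*, 001000*, 001001*, 001010*, 001100*, 001101*, 001110*, 001111*, 010001*, 010011*, 010101*, 011001*, 011100*, 011110*, 011111*, 100001*, 100010*, 100110*, 101010*, 101011*, 101100*, 110000*, 110001*, 110011*, 110100*, 110111*, 111001*, 111101*, 111110*
[col 1] -00010*, -01010*, -01100, -10001*, -10011*, -11001*, -11110, 0-1001, 0-1100*, 0-1110*, 0-1111*, 00-010*, 00-111, 001-00*, 001-01*, 001-10*, 0010-0*, 00100-*, 0011-0*, 0011-1*, 00110-*, 00111-*, 01-001*, 010-01, 0100-1*, 0111-0*, 01111-*, 1-0001, 10-010*, 100-10, 10101-, 11-001*, 110-00, 110-11, 1100-1*, 11000-, 111-01
[col 2] -0-010, -1-001, -100-1, 0-11-0, 0-111-, 001--0, 001-0-, 0011--
Prime implicants: -0-010, -01100, -1-001, -100-1, -11110, 0-1001, 0-11-0, 0-111-, 00-111, 001--0, 001-0-, 0011--, 010-01, 1-0001, 100-10, 10101-, 110-00, 110-11, 11000-, 111-01
PI chart (minterm → PIs covering it):
  2 | -0-010  (sole → essential)
  7 | 00-111  (sole → essential)
  8 | 001--0,001-0-
  9 | 0-1001,001-0-
  10 | -0-010,001--0
  12 | -01100,0-11-0,001--0,001-0-,0011--
  13 | 001-0-,0011--
  14 | 0-11-0,0-111-,001--0,0011--
  15 | 0-111-,00-111,0011--
  17 | -1-001,-100-1,010-01
  19 | -100-1  (sole → essential)
  21 | 010-01  (sole → essential)
  25 | -1-001,0-1001
  28 | 0-11-0  (sole → essential)
  30 | -11110,0-11-0,0-111-
  31 | 0-111-  (sole → essential)
  34 | -0-010,100-10
  38 | 100-10  (sole → essential)
  42 | -0-010,10101-
  43 | 10101-  (sole → essential)
  44 | -01100  (sole → essential)
  48 | 110-00,11000-
  51 | -100-1,110-11
  52 | 110-00  (sole → essential)
  55 | 110-11  (sole → essential)
  57 | -1-001,111-01
  61 | 111-01  (sole → essential)
  62 | -11110  (sole → essential)
Essential prime implicants: -0-010, -01100, -100-1, -11110, 0-11-0, 0-111-, 00-111, 010-01, 100-10, 10101-, 110-00, 110-11, 111-01

NO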